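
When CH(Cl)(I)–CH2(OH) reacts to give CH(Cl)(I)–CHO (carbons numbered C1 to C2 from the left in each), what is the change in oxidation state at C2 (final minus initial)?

+2

Before: C2 has 1 bond to C, 2 bonds to H, 1 bond to O → oxidation state -1.
After: C2 has 1 bond to C, 1 bond to H, 2 bonds to O → oxidation state +1.
Δ = +1 − (-1) = +2, so this is an oxidation at C2.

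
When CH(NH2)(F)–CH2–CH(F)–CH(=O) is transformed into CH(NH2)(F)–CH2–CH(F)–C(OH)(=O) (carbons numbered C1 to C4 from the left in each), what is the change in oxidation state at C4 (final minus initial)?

Before: C4 has 1 bond to C, 1 bond to H, 2 bonds to O → oxidation state +1.
After: C4 has 1 bond to C, 3 bonds to O → oxidation state +3.
Δ = +3 − (+1) = +2, so this is an oxidation at C4.

+2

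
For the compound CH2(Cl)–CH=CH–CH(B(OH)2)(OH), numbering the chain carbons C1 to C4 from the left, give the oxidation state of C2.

-1

Count +1 for every bond to an atom more electronegative than carbon and −1 for every bond to one less electronegative; C–C bonds are 0.
C2 has one bond to C (0), a double bond to C (2×0 = 0), one bond to H (-1).
Oxidation state = 0 + 0 − 1 = -1.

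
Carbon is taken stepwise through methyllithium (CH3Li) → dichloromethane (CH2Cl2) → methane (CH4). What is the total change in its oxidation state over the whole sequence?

0

Carbon oxidation states along the series — methyllithium: -4, dichloromethane: 0, methane: -4.
Net change = -4 − (-4) = 0.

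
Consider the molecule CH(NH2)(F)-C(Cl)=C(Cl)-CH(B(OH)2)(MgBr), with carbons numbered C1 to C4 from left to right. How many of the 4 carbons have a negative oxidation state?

Count +1 for every bond to an atom more electronegative than carbon and −1 for every bond to one less electronegative; C–C bonds are 0. Tallying each carbon:
C1: 1C, 1H, 1N, 1F → 0 − 1 + 1 + 1 = +1
C2: 3C, 1Cl → 0 + 1 = +1
C3: 3C, 1Cl → 0 + 1 = +1
C4: 1C, 1H, 1Mg, 1B → 0 − 1 − 1 − 1 = -3
1 carbon (C4) meets the condition.

1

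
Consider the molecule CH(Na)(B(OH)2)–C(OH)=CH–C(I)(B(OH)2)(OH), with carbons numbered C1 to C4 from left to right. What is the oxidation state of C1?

Bonds to more-electronegative neighbours contribute +1 each, bonds to H or metals contribute −1 each, and C–C bonds contribute 0.
C1 has one bond to C (0), one bond to Na (-1), one bond to B (-1), one bond to H (-1).
Oxidation state = 0 − 1 − 1 − 1 = -3.

-3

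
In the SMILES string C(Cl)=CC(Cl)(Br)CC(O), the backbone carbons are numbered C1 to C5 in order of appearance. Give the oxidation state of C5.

-1

Bonds to more-electronegative neighbours contribute +1 each, bonds to H or metals contribute −1 each, and C–C bonds contribute 0.
C5 has one bond to C (0), one bond to H (-1), one bond to O (+1), one bond to H (-1).
Oxidation state = 0 − 1 + 1 − 1 = -1.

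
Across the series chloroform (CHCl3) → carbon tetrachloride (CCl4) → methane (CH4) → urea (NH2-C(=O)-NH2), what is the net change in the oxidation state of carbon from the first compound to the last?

Carbon oxidation states along the series — chloroform: +2, carbon tetrachloride: +4, methane: -4, urea: +4.
Net change = +4 − (+2) = +2.

+2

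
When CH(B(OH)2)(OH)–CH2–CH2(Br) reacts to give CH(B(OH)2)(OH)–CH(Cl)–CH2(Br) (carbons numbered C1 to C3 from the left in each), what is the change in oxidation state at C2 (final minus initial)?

Before: C2 has 2 bonds to C, 2 bonds to H → oxidation state -2.
After: C2 has 2 bonds to C, 1 bond to H, 1 bond to Cl → oxidation state 0.
Δ = 0 − (-2) = +2, so this is an oxidation at C2.

+2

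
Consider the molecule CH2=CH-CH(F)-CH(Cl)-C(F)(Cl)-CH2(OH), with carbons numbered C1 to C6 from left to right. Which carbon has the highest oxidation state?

C5

Tallying each carbon's bonds:
C1: 2C, 2H → 0 − 2 = -2
C2: 3C, 1H → 0 − 1 = -1
C3: 2C, 1H, 1F → 0 − 1 + 1 = 0
C4: 2C, 1H, 1Cl → 0 − 1 + 1 = 0
C5: 2C, 1F, 1Cl → 0 + 1 + 1 = +2
C6: 1C, 2H, 1O → 0 − 2 + 1 = -1
The most oxidised carbon is C5 at +2.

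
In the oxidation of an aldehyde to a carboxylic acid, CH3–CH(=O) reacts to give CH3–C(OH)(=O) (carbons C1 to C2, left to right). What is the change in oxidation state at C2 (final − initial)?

Before: C2 has 1 bond to C, 1 bond to H, 2 bonds to O → oxidation state +1.
After: C2 has 1 bond to C, 3 bonds to O → oxidation state +3.
Δ = +3 − (+1) = +2, so this is an oxidation at C2.

+2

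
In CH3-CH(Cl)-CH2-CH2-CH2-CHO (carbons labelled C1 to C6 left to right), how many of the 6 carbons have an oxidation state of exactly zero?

1

Assign +1 per bond to O/N/halogen, −1 per bond to H or an electropositive element, and 0 per bond to carbon. Tallying each carbon:
C1: 1C, 3H → 0 − 3 = -3
C2: 2C, 1H, 1Cl → 0 − 1 + 1 = 0
C3: 2C, 2H → 0 − 2 = -2
C4: 2C, 2H → 0 − 2 = -2
C5: 2C, 2H → 0 − 2 = -2
C6: 1C, 1H, 2O → 0 − 1 + 2 = +1
1 carbon (C2) meets the condition.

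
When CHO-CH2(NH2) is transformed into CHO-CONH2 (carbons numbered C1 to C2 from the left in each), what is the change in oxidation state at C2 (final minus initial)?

+4

Before: C2 has 1 bond to C, 2 bonds to H, 1 bond to N → oxidation state -1.
After: C2 has 1 bond to C, 2 bonds to O, 1 bond to N → oxidation state +3.
Δ = +3 − (-1) = +4, so this is an oxidation at C2.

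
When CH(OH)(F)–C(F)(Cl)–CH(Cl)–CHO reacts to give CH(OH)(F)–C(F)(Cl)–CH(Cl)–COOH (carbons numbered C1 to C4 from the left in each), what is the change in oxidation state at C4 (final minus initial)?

+2

Before: C4 has 1 bond to C, 1 bond to H, 2 bonds to O → oxidation state +1.
After: C4 has 1 bond to C, 3 bonds to O → oxidation state +3.
Δ = +3 − (+1) = +2, so this is an oxidation at C4.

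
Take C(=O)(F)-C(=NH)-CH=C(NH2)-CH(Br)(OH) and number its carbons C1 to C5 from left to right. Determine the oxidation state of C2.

Each bond to a more electronegative atom (O, N, halogen) counts +1, each bond to a less electronegative atom (H, metal, B, Si) counts −1, and each C–C bond counts 0.
C2 has one bond to C (0), one bond to C (0), a double bond to N (2×+1 = +2).
Oxidation state = 0 + 0 + 2 = +2.

+2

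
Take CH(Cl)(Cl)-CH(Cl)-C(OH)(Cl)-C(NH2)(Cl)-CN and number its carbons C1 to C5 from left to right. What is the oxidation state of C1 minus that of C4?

C1: 1C, 1H, 2Cl → 0 − 1 + 2 = +1
C4: 2C, 1N, 1Cl → 0 + 1 + 1 = +2
Difference: +1 − (+2) = -1.

-1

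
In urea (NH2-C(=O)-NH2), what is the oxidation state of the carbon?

Bonds to more-electronegative neighbours contribute +1 each, bonds to H or metals contribute −1 each, and C–C bonds contribute 0.
The carbon has one bond to N (+1), a double bond to O (2×+1 = +2), one bond to N (+1).
Oxidation state = +1 + 2 + 1 = +4.

+4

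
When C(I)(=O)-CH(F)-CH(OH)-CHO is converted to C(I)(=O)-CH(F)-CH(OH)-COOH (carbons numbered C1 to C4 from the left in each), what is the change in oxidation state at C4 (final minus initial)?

Before: C4 has 1 bond to C, 1 bond to H, 2 bonds to O → oxidation state +1.
After: C4 has 1 bond to C, 3 bonds to O → oxidation state +3.
Δ = +3 − (+1) = +2, so this is an oxidation at C4.

+2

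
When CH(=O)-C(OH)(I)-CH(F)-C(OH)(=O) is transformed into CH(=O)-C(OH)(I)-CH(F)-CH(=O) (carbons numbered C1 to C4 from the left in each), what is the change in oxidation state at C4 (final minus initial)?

-2

Before: C4 has 1 bond to C, 3 bonds to O → oxidation state +3.
After: C4 has 1 bond to C, 1 bond to H, 2 bonds to O → oxidation state +1.
Δ = +1 − (+3) = -2, so this is a reduction at C4.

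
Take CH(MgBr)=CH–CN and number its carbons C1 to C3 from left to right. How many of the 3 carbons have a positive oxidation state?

1

Tallying each carbon's bonds:
C1: 2C, 1H, 1Mg → 0 − 1 − 1 = -2
C2: 3C, 1H → 0 − 1 = -1
C3: 1C, 3N → 0 + 3 = +3
1 carbon (C3) meets the condition.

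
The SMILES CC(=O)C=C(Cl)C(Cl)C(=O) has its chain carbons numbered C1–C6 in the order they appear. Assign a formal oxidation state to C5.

Assign +1 per bond to O/N/halogen, −1 per bond to H or an electropositive element, and 0 per bond to carbon.
C5 has one bond to C (0), one bond to C (0), one bond to H (-1), one bond to Cl (+1).
Oxidation state = 0 + 0 − 1 + 1 = 0.

0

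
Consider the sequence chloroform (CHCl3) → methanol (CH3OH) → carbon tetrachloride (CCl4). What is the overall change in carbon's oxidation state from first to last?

+2

Carbon oxidation states along the series — chloroform: +2, methanol: -2, carbon tetrachloride: +4.
Net change = +4 − (+2) = +2.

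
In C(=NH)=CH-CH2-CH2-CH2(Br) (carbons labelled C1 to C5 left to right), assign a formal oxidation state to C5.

-1

C5 has one bond to C (0), one bond to H (-1), one bond to Br (+1), one bond to H (-1).
Oxidation state = 0 − 1 + 1 − 1 = -1.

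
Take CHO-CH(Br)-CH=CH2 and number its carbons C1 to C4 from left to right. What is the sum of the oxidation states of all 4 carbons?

Each bond to a more electronegative atom (O, N, halogen) counts +1, each bond to a less electronegative atom (H, metal, B, Si) counts −1, and each C–C bond counts 0. Tallying each carbon:
C1: 1C, 1H, 2O → 0 − 1 + 2 = +1
C2: 2C, 1H, 1Br → 0 − 1 + 1 = 0
C3: 3C, 1H → 0 − 1 = -1
C4: 2C, 2H → 0 − 2 = -2
Sum = +1 + 0 − 1 − 2 = -2.

-2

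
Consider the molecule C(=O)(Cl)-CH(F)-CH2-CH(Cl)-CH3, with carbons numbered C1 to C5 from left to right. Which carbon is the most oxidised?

Each bond to a more electronegative atom (O, N, halogen) counts +1, each bond to a less electronegative atom (H, metal, B, Si) counts −1, and each C–C bond counts 0. Tallying each carbon:
C1: 1C, 2O, 1Cl → 0 + 2 + 1 = +3
C2: 2C, 1H, 1F → 0 − 1 + 1 = 0
C3: 2C, 2H → 0 − 2 = -2
C4: 2C, 1H, 1Cl → 0 − 1 + 1 = 0
C5: 1C, 3H → 0 − 3 = -3
The most oxidised carbon is C1 at +3.

C1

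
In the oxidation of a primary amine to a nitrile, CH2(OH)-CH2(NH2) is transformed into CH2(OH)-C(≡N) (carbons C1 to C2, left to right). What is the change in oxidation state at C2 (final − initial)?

Before: C2 has 1 bond to C, 2 bonds to H, 1 bond to N → oxidation state -1.
After: C2 has 1 bond to C, 3 bonds to N → oxidation state +3.
Δ = +3 − (-1) = +4, so this is an oxidation at C2.

+4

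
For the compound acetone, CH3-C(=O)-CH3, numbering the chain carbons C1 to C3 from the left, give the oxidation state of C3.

C3 has one bond to H (-1), one bond to H (-1), one bond to H (-1), one bond to C (0).
Oxidation state = -1 − 1 − 1 + 0 = -3.

-3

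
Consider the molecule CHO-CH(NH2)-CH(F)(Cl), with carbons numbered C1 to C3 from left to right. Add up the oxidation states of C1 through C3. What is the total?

Bonds to more-electronegative neighbours contribute +1 each, bonds to H or metals contribute −1 each, and C–C bonds contribute 0. Tallying each carbon:
C1: 1C, 1H, 2O → 0 − 1 + 2 = +1
C2: 2C, 1H, 1N → 0 − 1 + 1 = 0
C3: 1C, 1H, 1F, 1Cl → 0 − 1 + 1 + 1 = +1
Sum = +1 + 0 + 1 = +2.

+2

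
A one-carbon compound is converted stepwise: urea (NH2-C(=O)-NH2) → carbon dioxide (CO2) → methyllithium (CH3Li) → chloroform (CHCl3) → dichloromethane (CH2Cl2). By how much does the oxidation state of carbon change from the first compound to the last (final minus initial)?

-4

Carbon oxidation states along the series — urea: +4, carbon dioxide: +4, methyllithium: -4, chloroform: +2, dichloromethane: 0.
Net change = 0 − (+4) = -4.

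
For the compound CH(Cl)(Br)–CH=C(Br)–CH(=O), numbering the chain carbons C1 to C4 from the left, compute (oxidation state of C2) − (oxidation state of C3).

-2

C2: 3C, 1H → 0 − 1 = -1
C3: 3C, 1Br → 0 + 1 = +1
Difference: -1 − (+1) = -2.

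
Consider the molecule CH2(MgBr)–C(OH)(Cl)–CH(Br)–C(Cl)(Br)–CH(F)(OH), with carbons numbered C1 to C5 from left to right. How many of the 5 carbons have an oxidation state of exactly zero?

Count +1 for every bond to an atom more electronegative than carbon and −1 for every bond to one less electronegative; C–C bonds are 0. Tallying each carbon:
C1: 1C, 2H, 1Mg → 0 − 2 − 1 = -3
C2: 2C, 1O, 1Cl → 0 + 1 + 1 = +2
C3: 2C, 1H, 1Br → 0 − 1 + 1 = 0
C4: 2C, 1Cl, 1Br → 0 + 1 + 1 = +2
C5: 1C, 1H, 1O, 1F → 0 − 1 + 1 + 1 = +1
1 carbon (C3) meets the condition.

1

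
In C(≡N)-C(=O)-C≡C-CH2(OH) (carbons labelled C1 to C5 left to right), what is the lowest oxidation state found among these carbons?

Tallying each carbon's bonds:
C1: 1C, 3N → 0 + 3 = +3
C2: 2C, 2O → 0 + 2 = +2
C3: 4C → 0 = 0
C4: 4C → 0 = 0
C5: 1C, 2H, 1O → 0 − 2 + 1 = -1
The lowest value is -1.

-1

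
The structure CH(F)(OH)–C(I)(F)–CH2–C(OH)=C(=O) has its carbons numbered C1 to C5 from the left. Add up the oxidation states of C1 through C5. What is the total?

Tallying each carbon's bonds:
C1: 1C, 1H, 1O, 1F → 0 − 1 + 1 + 1 = +1
C2: 2C, 1F, 1I → 0 + 1 + 1 = +2
C3: 2C, 2H → 0 − 2 = -2
C4: 3C, 1O → 0 + 1 = +1
C5: 2C, 2O → 0 + 2 = +2
Sum = +1 + 2 − 2 + 1 + 2 = +4.

+4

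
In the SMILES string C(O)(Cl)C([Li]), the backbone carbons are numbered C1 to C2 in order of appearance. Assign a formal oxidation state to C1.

Bonds to more-electronegative neighbours contribute +1 each, bonds to H or metals contribute −1 each, and C–C bonds contribute 0.
C1 has one bond to C (0), one bond to O (+1), one bond to Cl (+1), one bond to H (-1).
Oxidation state = 0 + 1 + 1 − 1 = +1.

+1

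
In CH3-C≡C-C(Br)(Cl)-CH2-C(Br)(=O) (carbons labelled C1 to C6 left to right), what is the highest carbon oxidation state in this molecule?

+3

Each bond to a more electronegative atom (O, N, halogen) counts +1, each bond to a less electronegative atom (H, metal, B, Si) counts −1, and each C–C bond counts 0. Tallying each carbon:
C1: 1C, 3H → 0 − 3 = -3
C2: 4C → 0 = 0
C3: 4C → 0 = 0
C4: 2C, 1Cl, 1Br → 0 + 1 + 1 = +2
C5: 2C, 2H → 0 − 2 = -2
C6: 1C, 2O, 1Br → 0 + 2 + 1 = +3
The highest value is +3.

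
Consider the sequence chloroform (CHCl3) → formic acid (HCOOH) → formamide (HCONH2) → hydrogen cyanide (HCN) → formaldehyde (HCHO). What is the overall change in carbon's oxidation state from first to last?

-2

Carbon oxidation states along the series — chloroform: +2, formic acid: +2, formamide: +2, hydrogen cyanide: +2, formaldehyde: 0.
Net change = 0 − (+2) = -2.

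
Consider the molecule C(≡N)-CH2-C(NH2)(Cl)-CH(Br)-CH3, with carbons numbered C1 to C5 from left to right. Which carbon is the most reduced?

C5

Bonds to more-electronegative neighbours contribute +1 each, bonds to H or metals contribute −1 each, and C–C bonds contribute 0. Tallying each carbon:
C1: 1C, 3N → 0 + 3 = +3
C2: 2C, 2H → 0 − 2 = -2
C3: 2C, 1N, 1Cl → 0 + 1 + 1 = +2
C4: 2C, 1H, 1Br → 0 − 1 + 1 = 0
C5: 1C, 3H → 0 − 3 = -3
The most reduced carbon is C5 at -3.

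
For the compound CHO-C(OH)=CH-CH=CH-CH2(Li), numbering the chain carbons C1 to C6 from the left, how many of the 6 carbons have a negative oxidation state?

Tallying each carbon's bonds:
C1: 1C, 1H, 2O → 0 − 1 + 2 = +1
C2: 3C, 1O → 0 + 1 = +1
C3: 3C, 1H → 0 − 1 = -1
C4: 3C, 1H → 0 − 1 = -1
C5: 3C, 1H → 0 − 1 = -1
C6: 1C, 2H, 1Li → 0 − 2 − 1 = -3
4 carbons (C3, C4, C5, C6) meet the condition.

4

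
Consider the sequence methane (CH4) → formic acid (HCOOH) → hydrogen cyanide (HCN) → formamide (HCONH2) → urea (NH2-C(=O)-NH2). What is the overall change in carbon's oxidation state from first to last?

+8

Carbon oxidation states along the series — methane: -4, formic acid: +2, hydrogen cyanide: +2, formamide: +2, urea: +4.
Net change = +4 − (-4) = +8.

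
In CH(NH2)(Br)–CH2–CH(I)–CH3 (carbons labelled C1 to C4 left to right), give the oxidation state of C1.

C1 has one bond to C (0), one bond to N (+1), one bond to Br (+1), one bond to H (-1).
Oxidation state = 0 + 1 + 1 − 1 = +1.

+1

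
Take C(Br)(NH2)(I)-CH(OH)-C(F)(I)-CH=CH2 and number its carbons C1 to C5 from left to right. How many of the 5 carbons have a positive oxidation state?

2

Bonds to more-electronegative neighbours contribute +1 each, bonds to H or metals contribute −1 each, and C–C bonds contribute 0. Tallying each carbon:
C1: 1C, 1N, 1Br, 1I → 0 + 1 + 1 + 1 = +3
C2: 2C, 1H, 1O → 0 − 1 + 1 = 0
C3: 2C, 1F, 1I → 0 + 1 + 1 = +2
C4: 3C, 1H → 0 − 1 = -1
C5: 2C, 2H → 0 − 2 = -2
2 carbons (C1, C3) meet the condition.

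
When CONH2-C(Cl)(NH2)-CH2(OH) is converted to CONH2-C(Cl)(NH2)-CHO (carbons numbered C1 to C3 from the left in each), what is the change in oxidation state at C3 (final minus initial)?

Before: C3 has 1 bond to C, 2 bonds to H, 1 bond to O → oxidation state -1.
After: C3 has 1 bond to C, 1 bond to H, 2 bonds to O → oxidation state +1.
Δ = +1 − (-1) = +2, so this is an oxidation at C3.

+2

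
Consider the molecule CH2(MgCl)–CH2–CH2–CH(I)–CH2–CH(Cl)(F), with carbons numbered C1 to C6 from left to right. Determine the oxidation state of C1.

-3

C1 has one bond to C (0), one bond to Mg (-1), one bond to H (-1), one bond to H (-1).
Oxidation state = 0 − 1 − 1 − 1 = -3.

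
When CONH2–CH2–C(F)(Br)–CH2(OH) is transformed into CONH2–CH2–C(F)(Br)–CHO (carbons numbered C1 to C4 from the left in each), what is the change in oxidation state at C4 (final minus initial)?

Before: C4 has 1 bond to C, 2 bonds to H, 1 bond to O → oxidation state -1.
After: C4 has 1 bond to C, 1 bond to H, 2 bonds to O → oxidation state +1.
Δ = +1 − (-1) = +2, so this is an oxidation at C4.

+2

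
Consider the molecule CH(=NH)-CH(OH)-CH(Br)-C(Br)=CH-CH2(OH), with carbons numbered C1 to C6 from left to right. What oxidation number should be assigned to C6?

-1

Each bond to a more electronegative atom (O, N, halogen) counts +1, each bond to a less electronegative atom (H, metal, B, Si) counts −1, and each C–C bond counts 0.
C6 has one bond to C (0), one bond to O (+1), one bond to H (-1), one bond to H (-1).
Oxidation state = 0 + 1 − 1 − 1 = -1.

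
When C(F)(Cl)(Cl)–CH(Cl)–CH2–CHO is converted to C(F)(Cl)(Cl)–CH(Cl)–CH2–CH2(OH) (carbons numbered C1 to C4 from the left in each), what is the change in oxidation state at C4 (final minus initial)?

-2

Before: C4 has 1 bond to C, 1 bond to H, 2 bonds to O → oxidation state +1.
After: C4 has 1 bond to C, 2 bonds to H, 1 bond to O → oxidation state -1.
Δ = -1 − (+1) = -2, so this is a reduction at C4.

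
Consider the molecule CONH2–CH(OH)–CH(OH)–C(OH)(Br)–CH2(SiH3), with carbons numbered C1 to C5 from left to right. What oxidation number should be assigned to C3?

C3 has one bond to C (0), one bond to C (0), one bond to O (+1), one bond to H (-1).
Oxidation state = 0 + 0 + 1 − 1 = 0.

0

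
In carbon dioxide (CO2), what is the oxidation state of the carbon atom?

Count +1 for every bond to an atom more electronegative than carbon and −1 for every bond to one less electronegative; C–C bonds are 0.
The carbon has a double bond to O (2×+1 = +2), a double bond to O (2×+1 = +2).
Oxidation state = +2 + 2 = +4.

+4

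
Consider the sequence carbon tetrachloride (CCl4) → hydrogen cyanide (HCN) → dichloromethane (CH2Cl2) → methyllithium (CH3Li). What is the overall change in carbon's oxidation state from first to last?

-8

Carbon oxidation states along the series — carbon tetrachloride: +4, hydrogen cyanide: +2, dichloromethane: 0, methyllithium: -4.
Net change = -4 − (+4) = -8.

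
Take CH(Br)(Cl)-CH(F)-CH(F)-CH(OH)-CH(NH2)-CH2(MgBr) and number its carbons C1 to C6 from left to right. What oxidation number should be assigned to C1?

+1

C1 has one bond to C (0), one bond to H (-1), one bond to Br (+1), one bond to Cl (+1).
Oxidation state = 0 − 1 + 1 + 1 = +1.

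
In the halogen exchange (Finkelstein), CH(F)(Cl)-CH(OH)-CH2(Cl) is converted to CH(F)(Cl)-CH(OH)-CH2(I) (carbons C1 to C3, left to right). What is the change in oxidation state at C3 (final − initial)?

Before: C3 has 1 bond to C, 2 bonds to H, 1 bond to Cl → oxidation state -1.
After: C3 has 1 bond to C, 2 bonds to H, 1 bond to I → oxidation state -1.
Δ = -1 − (-1) = 0, so no net redox change at C3.

0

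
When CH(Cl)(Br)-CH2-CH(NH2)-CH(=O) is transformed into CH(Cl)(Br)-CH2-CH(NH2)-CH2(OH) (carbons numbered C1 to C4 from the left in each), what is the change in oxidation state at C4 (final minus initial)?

-2

Before: C4 has 1 bond to C, 1 bond to H, 2 bonds to O → oxidation state +1.
After: C4 has 1 bond to C, 2 bonds to H, 1 bond to O → oxidation state -1.
Δ = -1 − (+1) = -2, so this is a reduction at C4.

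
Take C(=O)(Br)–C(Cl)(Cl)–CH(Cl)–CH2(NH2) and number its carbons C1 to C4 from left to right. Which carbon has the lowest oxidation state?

C4

Assign +1 per bond to O/N/halogen, −1 per bond to H or an electropositive element, and 0 per bond to carbon. Tallying each carbon:
C1: 1C, 2O, 1Br → 0 + 2 + 1 = +3
C2: 2C, 2Cl → 0 + 2 = +2
C3: 2C, 1H, 1Cl → 0 − 1 + 1 = 0
C4: 1C, 2H, 1N → 0 − 2 + 1 = -1
The most reduced carbon is C4 at -1.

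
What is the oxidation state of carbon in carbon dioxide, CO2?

+4

Count +1 for every bond to an atom more electronegative than carbon and −1 for every bond to one less electronegative; C–C bonds are 0.
The carbon has a double bond to O (2×+1 = +2), a double bond to O (2×+1 = +2).
Oxidation state = +2 + 2 = +4.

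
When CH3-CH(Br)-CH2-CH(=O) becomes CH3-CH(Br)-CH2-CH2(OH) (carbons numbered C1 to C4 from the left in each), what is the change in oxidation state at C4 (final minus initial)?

-2

Before: C4 has 1 bond to C, 1 bond to H, 2 bonds to O → oxidation state +1.
After: C4 has 1 bond to C, 2 bonds to H, 1 bond to O → oxidation state -1.
Δ = -1 − (+1) = -2, so this is a reduction at C4.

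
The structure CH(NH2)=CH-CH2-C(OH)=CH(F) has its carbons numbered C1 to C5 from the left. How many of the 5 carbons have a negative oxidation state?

2

Tallying each carbon's bonds:
C1: 2C, 1H, 1N → 0 − 1 + 1 = 0
C2: 3C, 1H → 0 − 1 = -1
C3: 2C, 2H → 0 − 2 = -2
C4: 3C, 1O → 0 + 1 = +1
C5: 2C, 1H, 1F → 0 − 1 + 1 = 0
2 carbons (C2, C3) meet the condition.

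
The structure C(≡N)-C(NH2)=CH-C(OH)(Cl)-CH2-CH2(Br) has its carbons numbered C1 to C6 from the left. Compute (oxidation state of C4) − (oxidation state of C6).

+3

C4: 2C, 1O, 1Cl → 0 + 1 + 1 = +2
C6: 1C, 2H, 1Br → 0 − 2 + 1 = -1
Difference: +2 − (-1) = +3.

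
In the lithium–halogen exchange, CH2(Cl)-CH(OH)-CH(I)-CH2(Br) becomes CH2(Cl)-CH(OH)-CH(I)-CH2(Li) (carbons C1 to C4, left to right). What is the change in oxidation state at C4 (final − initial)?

-2

Before: C4 has 1 bond to C, 2 bonds to H, 1 bond to Br → oxidation state -1.
After: C4 has 1 bond to C, 2 bonds to H, 1 bond to Li → oxidation state -3.
Δ = -3 − (-1) = -2, so this is a reduction at C4.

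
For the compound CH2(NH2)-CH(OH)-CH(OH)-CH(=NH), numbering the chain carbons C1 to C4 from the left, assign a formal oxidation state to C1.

-1

C1 has one bond to C (0), one bond to H (-1), one bond to H (-1), one bond to N (+1).
Oxidation state = 0 − 1 − 1 + 1 = -1.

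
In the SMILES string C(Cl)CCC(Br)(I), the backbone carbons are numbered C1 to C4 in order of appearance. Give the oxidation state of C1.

-1

Assign +1 per bond to O/N/halogen, −1 per bond to H or an electropositive element, and 0 per bond to carbon.
C1 has one bond to C (0), one bond to H (-1), one bond to H (-1), one bond to Cl (+1).
Oxidation state = 0 − 1 − 1 + 1 = -1.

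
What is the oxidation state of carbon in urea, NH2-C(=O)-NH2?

The carbon has one bond to N (+1), a double bond to O (2×+1 = +2), one bond to N (+1).
Oxidation state = +1 + 2 + 1 = +4.

+4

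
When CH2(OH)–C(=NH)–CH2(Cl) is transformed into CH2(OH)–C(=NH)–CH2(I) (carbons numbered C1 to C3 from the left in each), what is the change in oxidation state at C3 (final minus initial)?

Before: C3 has 1 bond to C, 2 bonds to H, 1 bond to Cl → oxidation state -1.
After: C3 has 1 bond to C, 2 bonds to H, 1 bond to I → oxidation state -1.
Δ = -1 − (-1) = 0, so no net redox change at C3.

0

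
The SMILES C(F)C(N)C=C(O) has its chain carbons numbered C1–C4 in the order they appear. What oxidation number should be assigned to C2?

0

Bonds to more-electronegative neighbours contribute +1 each, bonds to H or metals contribute −1 each, and C–C bonds contribute 0.
C2 has one bond to C (0), one bond to C (0), one bond to H (-1), one bond to N (+1).
Oxidation state = 0 + 0 − 1 + 1 = 0.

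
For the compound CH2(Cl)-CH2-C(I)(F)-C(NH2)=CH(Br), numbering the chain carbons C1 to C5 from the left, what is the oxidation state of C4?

+1

Count +1 for every bond to an atom more electronegative than carbon and −1 for every bond to one less electronegative; C–C bonds are 0.
C4 has one bond to C (0), a double bond to C (2×0 = 0), one bond to N (+1).
Oxidation state = 0 + 0 + 1 = +1.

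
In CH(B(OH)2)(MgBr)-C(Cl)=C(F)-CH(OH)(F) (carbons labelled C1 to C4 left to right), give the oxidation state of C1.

-3

C1 has one bond to C (0), one bond to H (-1), one bond to B (-1), one bond to Mg (-1).
Oxidation state = 0 − 1 − 1 − 1 = -3.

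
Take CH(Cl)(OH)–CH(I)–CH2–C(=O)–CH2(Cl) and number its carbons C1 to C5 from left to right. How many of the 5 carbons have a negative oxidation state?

2

Assign +1 per bond to O/N/halogen, −1 per bond to H or an electropositive element, and 0 per bond to carbon. Tallying each carbon:
C1: 1C, 1H, 1O, 1Cl → 0 − 1 + 1 + 1 = +1
C2: 2C, 1H, 1I → 0 − 1 + 1 = 0
C3: 2C, 2H → 0 − 2 = -2
C4: 2C, 2O → 0 + 2 = +2
C5: 1C, 2H, 1Cl → 0 − 2 + 1 = -1
2 carbons (C3, C5) meet the condition.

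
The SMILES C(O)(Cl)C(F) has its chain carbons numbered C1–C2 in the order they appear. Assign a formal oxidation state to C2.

-1

Assign +1 per bond to O/N/halogen, −1 per bond to H or an electropositive element, and 0 per bond to carbon.
C2 has one bond to C (0), one bond to H (-1), one bond to F (+1), one bond to H (-1).
Oxidation state = 0 − 1 + 1 − 1 = -1.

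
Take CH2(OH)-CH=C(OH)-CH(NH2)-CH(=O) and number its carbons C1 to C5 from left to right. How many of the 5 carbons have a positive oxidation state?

2

Assign +1 per bond to O/N/halogen, −1 per bond to H or an electropositive element, and 0 per bond to carbon. Tallying each carbon:
C1: 1C, 2H, 1O → 0 − 2 + 1 = -1
C2: 3C, 1H → 0 − 1 = -1
C3: 3C, 1O → 0 + 1 = +1
C4: 2C, 1H, 1N → 0 − 1 + 1 = 0
C5: 1C, 1H, 2O → 0 − 1 + 2 = +1
2 carbons (C3, C5) meet the condition.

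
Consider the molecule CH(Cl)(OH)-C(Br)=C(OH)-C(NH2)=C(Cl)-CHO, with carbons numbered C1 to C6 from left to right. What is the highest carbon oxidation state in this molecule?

+1

Tallying each carbon's bonds:
C1: 1C, 1H, 1O, 1Cl → 0 − 1 + 1 + 1 = +1
C2: 3C, 1Br → 0 + 1 = +1
C3: 3C, 1O → 0 + 1 = +1
C4: 3C, 1N → 0 + 1 = +1
C5: 3C, 1Cl → 0 + 1 = +1
C6: 1C, 1H, 2O → 0 − 1 + 2 = +1
The highest value is +1.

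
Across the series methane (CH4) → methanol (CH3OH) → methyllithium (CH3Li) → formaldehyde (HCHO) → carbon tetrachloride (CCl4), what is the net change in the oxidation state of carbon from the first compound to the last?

Carbon oxidation states along the series — methane: -4, methanol: -2, methyllithium: -4, formaldehyde: 0, carbon tetrachloride: +4.
Net change = +4 − (-4) = +8.

+8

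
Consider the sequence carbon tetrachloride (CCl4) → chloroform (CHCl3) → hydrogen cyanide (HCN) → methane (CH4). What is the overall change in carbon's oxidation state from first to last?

Carbon oxidation states along the series — carbon tetrachloride: +4, chloroform: +2, hydrogen cyanide: +2, methane: -4.
Net change = -4 − (+4) = -8.

-8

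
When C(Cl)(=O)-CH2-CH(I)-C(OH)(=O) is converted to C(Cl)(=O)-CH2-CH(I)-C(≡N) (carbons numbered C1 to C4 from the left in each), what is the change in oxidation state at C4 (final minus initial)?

Before: C4 has 1 bond to C, 3 bonds to O → oxidation state +3.
After: C4 has 1 bond to C, 3 bonds to N → oxidation state +3.
Δ = +3 − (+3) = 0, so no net redox change at C4.

0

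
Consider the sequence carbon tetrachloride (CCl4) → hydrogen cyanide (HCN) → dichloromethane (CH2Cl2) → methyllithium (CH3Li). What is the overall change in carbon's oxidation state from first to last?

-8

Carbon oxidation states along the series — carbon tetrachloride: +4, hydrogen cyanide: +2, dichloromethane: 0, methyllithium: -4.
Net change = -4 − (+4) = -8.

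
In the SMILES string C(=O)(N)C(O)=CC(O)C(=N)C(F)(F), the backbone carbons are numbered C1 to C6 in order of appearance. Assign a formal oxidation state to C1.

Count +1 for every bond to an atom more electronegative than carbon and −1 for every bond to one less electronegative; C–C bonds are 0.
C1 has one bond to C (0), a double bond to O (2×+1 = +2), one bond to N (+1).
Oxidation state = 0 + 2 + 1 = +3.

+3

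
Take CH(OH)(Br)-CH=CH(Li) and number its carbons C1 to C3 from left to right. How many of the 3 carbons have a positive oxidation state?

1

Tallying each carbon's bonds:
C1: 1C, 1H, 1O, 1Br → 0 − 1 + 1 + 1 = +1
C2: 3C, 1H → 0 − 1 = -1
C3: 2C, 1H, 1Li → 0 − 1 − 1 = -2
1 carbon (C1) meets the condition.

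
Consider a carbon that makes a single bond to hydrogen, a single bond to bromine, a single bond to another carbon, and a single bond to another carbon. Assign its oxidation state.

0

The carbon has one bond to C (0), one bond to C (0), one bond to H (-1), one bond to Br (+1).
Oxidation state = 0 + 0 − 1 + 1 = 0.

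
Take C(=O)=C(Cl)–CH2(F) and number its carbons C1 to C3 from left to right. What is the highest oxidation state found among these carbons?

+2

Tallying each carbon's bonds:
C1: 2C, 2O → 0 + 2 = +2
C2: 3C, 1Cl → 0 + 1 = +1
C3: 1C, 2H, 1F → 0 − 2 + 1 = -1
The highest value is +2.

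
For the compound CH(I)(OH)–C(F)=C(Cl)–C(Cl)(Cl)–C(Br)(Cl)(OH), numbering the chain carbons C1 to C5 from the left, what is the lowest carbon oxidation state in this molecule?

+1

Each bond to a more electronegative atom (O, N, halogen) counts +1, each bond to a less electronegative atom (H, metal, B, Si) counts −1, and each C–C bond counts 0. Tallying each carbon:
C1: 1C, 1H, 1O, 1I → 0 − 1 + 1 + 1 = +1
C2: 3C, 1F → 0 + 1 = +1
C3: 3C, 1Cl → 0 + 1 = +1
C4: 2C, 2Cl → 0 + 2 = +2
C5: 1C, 1O, 1Cl, 1Br → 0 + 1 + 1 + 1 = +3
The lowest value is +1.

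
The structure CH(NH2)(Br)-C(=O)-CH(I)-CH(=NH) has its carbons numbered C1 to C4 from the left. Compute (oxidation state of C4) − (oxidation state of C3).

C4: 1C, 1H, 2N → 0 − 1 + 2 = +1
C3: 2C, 1H, 1I → 0 − 1 + 1 = 0
Difference: +1 − (0) = +1.

+1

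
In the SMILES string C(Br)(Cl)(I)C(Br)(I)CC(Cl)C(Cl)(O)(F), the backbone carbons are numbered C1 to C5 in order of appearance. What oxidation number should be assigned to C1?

C1 has one bond to C (0), one bond to Br (+1), one bond to Cl (+1), one bond to I (+1).
Oxidation state = 0 + 1 + 1 + 1 = +3.

+3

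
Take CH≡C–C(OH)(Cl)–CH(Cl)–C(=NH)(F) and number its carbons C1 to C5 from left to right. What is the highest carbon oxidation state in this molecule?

+3

Tallying each carbon's bonds:
C1: 3C, 1H → 0 − 1 = -1
C2: 4C → 0 = 0
C3: 2C, 1O, 1Cl → 0 + 1 + 1 = +2
C4: 2C, 1H, 1Cl → 0 − 1 + 1 = 0
C5: 1C, 2N, 1F → 0 + 2 + 1 = +3
The highest value is +3.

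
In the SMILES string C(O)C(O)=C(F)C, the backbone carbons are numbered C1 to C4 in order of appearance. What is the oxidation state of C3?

C3 has a double bond to C (2×0 = 0), one bond to C (0), one bond to F (+1).
Oxidation state = 0 + 0 + 1 = +1.

+1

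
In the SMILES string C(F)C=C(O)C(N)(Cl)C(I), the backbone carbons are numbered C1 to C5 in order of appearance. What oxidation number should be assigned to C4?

Count +1 for every bond to an atom more electronegative than carbon and −1 for every bond to one less electronegative; C–C bonds are 0.
C4 has one bond to C (0), one bond to C (0), one bond to N (+1), one bond to Cl (+1).
Oxidation state = 0 + 0 + 1 + 1 = +2.

+2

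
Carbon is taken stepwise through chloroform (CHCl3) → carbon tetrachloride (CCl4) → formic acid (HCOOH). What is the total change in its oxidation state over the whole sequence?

Carbon oxidation states along the series — chloroform: +2, carbon tetrachloride: +4, formic acid: +2.
Net change = +2 − (+2) = 0.

0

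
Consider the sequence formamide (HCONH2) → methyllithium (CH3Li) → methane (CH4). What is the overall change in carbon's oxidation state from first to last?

Carbon oxidation states along the series — formamide: +2, methyllithium: -4, methane: -4.
Net change = -4 − (+2) = -6.

-6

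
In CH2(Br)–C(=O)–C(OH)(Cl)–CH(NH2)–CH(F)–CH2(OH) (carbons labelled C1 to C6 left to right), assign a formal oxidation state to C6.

Bonds to more-electronegative neighbours contribute +1 each, bonds to H or metals contribute −1 each, and C–C bonds contribute 0.
C6 has one bond to C (0), one bond to O (+1), one bond to H (-1), one bond to H (-1).
Oxidation state = 0 + 1 − 1 − 1 = -1.

-1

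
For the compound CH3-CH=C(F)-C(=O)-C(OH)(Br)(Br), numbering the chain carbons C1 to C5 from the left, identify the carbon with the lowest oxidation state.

Assign +1 per bond to O/N/halogen, −1 per bond to H or an electropositive element, and 0 per bond to carbon. Tallying each carbon:
C1: 1C, 3H → 0 − 3 = -3
C2: 3C, 1H → 0 − 1 = -1
C3: 3C, 1F → 0 + 1 = +1
C4: 2C, 2O → 0 + 2 = +2
C5: 1C, 1O, 2Br → 0 + 1 + 2 = +3
The most reduced carbon is C1 at -3.

C1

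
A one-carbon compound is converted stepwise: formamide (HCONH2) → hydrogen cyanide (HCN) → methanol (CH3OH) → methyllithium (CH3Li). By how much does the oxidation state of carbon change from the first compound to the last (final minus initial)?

Carbon oxidation states along the series — formamide: +2, hydrogen cyanide: +2, methanol: -2, methyllithium: -4.
Net change = -4 − (+2) = -6.

-6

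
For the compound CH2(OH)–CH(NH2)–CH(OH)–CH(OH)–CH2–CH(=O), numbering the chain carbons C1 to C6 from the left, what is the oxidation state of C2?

0

Count +1 for every bond to an atom more electronegative than carbon and −1 for every bond to one less electronegative; C–C bonds are 0.
C2 has one bond to C (0), one bond to C (0), one bond to N (+1), one bond to H (-1).
Oxidation state = 0 + 0 + 1 − 1 = 0.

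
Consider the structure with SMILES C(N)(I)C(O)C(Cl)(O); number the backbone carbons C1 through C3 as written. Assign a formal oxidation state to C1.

C1 has one bond to C (0), one bond to N (+1), one bond to H (-1), one bond to I (+1).
Oxidation state = 0 + 1 − 1 + 1 = +1.

+1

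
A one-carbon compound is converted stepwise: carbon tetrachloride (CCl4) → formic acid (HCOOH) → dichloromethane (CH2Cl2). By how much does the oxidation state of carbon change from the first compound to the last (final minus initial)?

-4

Carbon oxidation states along the series — carbon tetrachloride: +4, formic acid: +2, dichloromethane: 0.
Net change = 0 − (+4) = -4.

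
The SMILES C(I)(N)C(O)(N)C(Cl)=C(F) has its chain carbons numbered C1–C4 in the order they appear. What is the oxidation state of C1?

+1

C1 has one bond to C (0), one bond to I (+1), one bond to N (+1), one bond to H (-1).
Oxidation state = 0 + 1 + 1 − 1 = +1.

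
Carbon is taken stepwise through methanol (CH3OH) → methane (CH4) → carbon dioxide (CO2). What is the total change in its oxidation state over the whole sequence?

Carbon oxidation states along the series — methanol: -2, methane: -4, carbon dioxide: +4.
Net change = +4 − (-2) = +6.

+6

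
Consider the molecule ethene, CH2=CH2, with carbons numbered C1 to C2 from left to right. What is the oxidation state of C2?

Count +1 for every bond to an atom more electronegative than carbon and −1 for every bond to one less electronegative; C–C bonds are 0.
C2 has one bond to H (-1), one bond to H (-1), a double bond to C (2×0 = 0).
Oxidation state = -1 − 1 + 0 = -2.

-2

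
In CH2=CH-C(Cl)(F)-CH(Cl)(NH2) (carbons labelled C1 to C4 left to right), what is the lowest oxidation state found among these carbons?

Tallying each carbon's bonds:
C1: 2C, 2H → 0 − 2 = -2
C2: 3C, 1H → 0 − 1 = -1
C3: 2C, 1F, 1Cl → 0 + 1 + 1 = +2
C4: 1C, 1H, 1N, 1Cl → 0 − 1 + 1 + 1 = +1
The lowest value is -2.

-2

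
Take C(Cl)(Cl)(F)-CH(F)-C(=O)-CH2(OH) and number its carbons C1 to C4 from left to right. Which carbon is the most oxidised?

C1

Each bond to a more electronegative atom (O, N, halogen) counts +1, each bond to a less electronegative atom (H, metal, B, Si) counts −1, and each C–C bond counts 0. Tallying each carbon:
C1: 1C, 1F, 2Cl → 0 + 1 + 2 = +3
C2: 2C, 1H, 1F → 0 − 1 + 1 = 0
C3: 2C, 2O → 0 + 2 = +2
C4: 1C, 2H, 1O → 0 − 2 + 1 = -1
The most oxidised carbon is C1 at +3.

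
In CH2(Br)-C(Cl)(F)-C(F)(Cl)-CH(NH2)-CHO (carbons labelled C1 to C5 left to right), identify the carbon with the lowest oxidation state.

Bonds to more-electronegative neighbours contribute +1 each, bonds to H or metals contribute −1 each, and C–C bonds contribute 0. Tallying each carbon:
C1: 1C, 2H, 1Br → 0 − 2 + 1 = -1
C2: 2C, 1F, 1Cl → 0 + 1 + 1 = +2
C3: 2C, 1F, 1Cl → 0 + 1 + 1 = +2
C4: 2C, 1H, 1N → 0 − 1 + 1 = 0
C5: 1C, 1H, 2O → 0 − 1 + 2 = +1
The most reduced carbon is C1 at -1.

C1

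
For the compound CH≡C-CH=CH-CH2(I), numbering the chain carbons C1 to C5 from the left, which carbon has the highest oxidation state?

C2

Each bond to a more electronegative atom (O, N, halogen) counts +1, each bond to a less electronegative atom (H, metal, B, Si) counts −1, and each C–C bond counts 0. Tallying each carbon:
C1: 3C, 1H → 0 − 1 = -1
C2: 4C → 0 = 0
C3: 3C, 1H → 0 − 1 = -1
C4: 3C, 1H → 0 − 1 = -1
C5: 1C, 2H, 1I → 0 − 2 + 1 = -1
The most oxidised carbon is C2 at 0.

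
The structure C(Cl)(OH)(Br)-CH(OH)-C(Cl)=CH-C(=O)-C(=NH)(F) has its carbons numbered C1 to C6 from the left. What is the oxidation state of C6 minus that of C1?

0

C6: 1C, 2N, 1F → 0 + 2 + 1 = +3
C1: 1C, 1O, 1Cl, 1Br → 0 + 1 + 1 + 1 = +3
Difference: +3 − (+3) = 0.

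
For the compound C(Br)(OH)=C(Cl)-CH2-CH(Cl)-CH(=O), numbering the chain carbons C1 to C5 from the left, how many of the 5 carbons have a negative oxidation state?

Tallying each carbon's bonds:
C1: 2C, 1O, 1Br → 0 + 1 + 1 = +2
C2: 3C, 1Cl → 0 + 1 = +1
C3: 2C, 2H → 0 − 2 = -2
C4: 2C, 1H, 1Cl → 0 − 1 + 1 = 0
C5: 1C, 1H, 2O → 0 − 1 + 2 = +1
1 carbon (C3) meets the condition.

1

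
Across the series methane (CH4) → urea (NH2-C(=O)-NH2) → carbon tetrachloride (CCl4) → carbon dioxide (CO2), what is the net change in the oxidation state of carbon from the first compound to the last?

Carbon oxidation states along the series — methane: -4, urea: +4, carbon tetrachloride: +4, carbon dioxide: +4.
Net change = +4 − (-4) = +8.

+8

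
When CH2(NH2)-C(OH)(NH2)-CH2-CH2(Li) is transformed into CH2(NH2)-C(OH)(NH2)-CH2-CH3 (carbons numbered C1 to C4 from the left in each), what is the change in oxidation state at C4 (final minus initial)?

0

Before: C4 has 1 bond to C, 2 bonds to H, 1 bond to Li → oxidation state -3.
After: C4 has 1 bond to C, 3 bonds to H → oxidation state -3.
Δ = -3 − (-3) = 0, so no net redox change at C4.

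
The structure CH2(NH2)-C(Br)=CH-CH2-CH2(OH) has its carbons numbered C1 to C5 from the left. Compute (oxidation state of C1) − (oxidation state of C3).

0

C1: 1C, 2H, 1N → 0 − 2 + 1 = -1
C3: 3C, 1H → 0 − 1 = -1
Difference: -1 − (-1) = 0.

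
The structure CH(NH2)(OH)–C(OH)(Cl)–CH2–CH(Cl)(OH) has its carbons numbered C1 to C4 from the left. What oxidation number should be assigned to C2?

+2

Bonds to more-electronegative neighbours contribute +1 each, bonds to H or metals contribute −1 each, and C–C bonds contribute 0.
C2 has one bond to C (0), one bond to C (0), one bond to O (+1), one bond to Cl (+1).
Oxidation state = 0 + 0 + 1 + 1 = +2.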